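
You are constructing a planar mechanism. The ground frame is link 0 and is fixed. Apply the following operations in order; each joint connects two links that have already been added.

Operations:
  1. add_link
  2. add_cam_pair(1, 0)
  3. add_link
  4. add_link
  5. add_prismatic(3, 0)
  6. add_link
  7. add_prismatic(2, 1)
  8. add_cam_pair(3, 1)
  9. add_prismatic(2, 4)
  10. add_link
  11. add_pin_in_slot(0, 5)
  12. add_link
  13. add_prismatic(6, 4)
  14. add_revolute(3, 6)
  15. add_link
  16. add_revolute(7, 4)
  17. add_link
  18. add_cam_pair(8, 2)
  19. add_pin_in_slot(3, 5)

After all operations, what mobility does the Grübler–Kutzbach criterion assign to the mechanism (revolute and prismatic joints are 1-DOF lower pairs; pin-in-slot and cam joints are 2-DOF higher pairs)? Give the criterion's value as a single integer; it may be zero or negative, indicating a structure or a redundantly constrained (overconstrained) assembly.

M = 7

ground; <1,0,0>
#1 <2,0,0>
C:1↔0 J2 <2,0,1>
#2 <3,0,1>
#3 <4,0,1>
P:3↔0 J1 <4,1,1>
#4 <5,1,1>
P:2↔1 J1 <5,2,1>
C:3↔1 J2 <5,2,2>
P:2↔4 J1 <5,3,2>
#5 <6,3,2>
PS:0↔5 J2 <6,3,3>
#6 <7,3,3>
P:6↔4 J1 <7,4,3>
R:3↔6 J1 <7,5,3>
#7 <8,5,3>
R:7↔4 J1 <8,6,3>
#8 <9,6,3>
C:8↔2 J2 <9,6,4>
PS:3↔5 J2 <9,6,5>
3×8 − 2×6 − 1×5 = 7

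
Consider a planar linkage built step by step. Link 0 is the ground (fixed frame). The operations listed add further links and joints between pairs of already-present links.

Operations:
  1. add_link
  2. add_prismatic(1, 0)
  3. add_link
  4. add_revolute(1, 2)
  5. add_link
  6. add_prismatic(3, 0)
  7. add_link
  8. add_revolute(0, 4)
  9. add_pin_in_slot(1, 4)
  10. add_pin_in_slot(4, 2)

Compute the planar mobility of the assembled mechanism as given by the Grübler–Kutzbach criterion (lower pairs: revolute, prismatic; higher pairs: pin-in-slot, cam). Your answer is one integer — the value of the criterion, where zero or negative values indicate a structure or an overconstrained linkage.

M = 2

ground; <1,0,0>
#1 <2,0,0>
P:1↔0 J1 <2,1,0>
#2 <3,1,0>
R:1↔2 J1 <3,2,0>
#3 <4,2,0>
P:3↔0 J1 <4,3,0>
#4 <5,3,0>
R:0↔4 J1 <5,4,0>
PS:1↔4 J2 <5,4,1>
PS:4↔2 J2 <5,4,2>
3×4 − 2×4 − 1×2 = 2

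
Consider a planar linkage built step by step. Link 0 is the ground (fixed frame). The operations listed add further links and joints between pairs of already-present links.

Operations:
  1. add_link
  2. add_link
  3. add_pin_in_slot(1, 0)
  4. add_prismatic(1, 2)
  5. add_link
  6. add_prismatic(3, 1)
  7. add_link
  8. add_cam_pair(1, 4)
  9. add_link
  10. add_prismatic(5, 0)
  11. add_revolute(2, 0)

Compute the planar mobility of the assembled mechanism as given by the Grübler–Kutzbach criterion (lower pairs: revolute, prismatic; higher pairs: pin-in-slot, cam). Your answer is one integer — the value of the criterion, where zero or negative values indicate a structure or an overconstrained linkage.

link 0 = ground. State L|J1|J2 = 1|0|0
+link1  2|0|0
+link2  3|0|0
PS(1,0) f=2→J2  3|0|1
P(1,2) f=1→J1  3|1|1
+link3  4|1|1
P(3,1) f=1→J1  4|2|1
+link4  5|2|1
C(1,4) f=2→J2  5|2|2
+link5  6|2|2
P(5,0) f=1→J1  6|3|2
R(2,0) f=1→J1  6|4|2
M = 3(6−1)−2·4−2 = 15−8−2 = 5

M = 5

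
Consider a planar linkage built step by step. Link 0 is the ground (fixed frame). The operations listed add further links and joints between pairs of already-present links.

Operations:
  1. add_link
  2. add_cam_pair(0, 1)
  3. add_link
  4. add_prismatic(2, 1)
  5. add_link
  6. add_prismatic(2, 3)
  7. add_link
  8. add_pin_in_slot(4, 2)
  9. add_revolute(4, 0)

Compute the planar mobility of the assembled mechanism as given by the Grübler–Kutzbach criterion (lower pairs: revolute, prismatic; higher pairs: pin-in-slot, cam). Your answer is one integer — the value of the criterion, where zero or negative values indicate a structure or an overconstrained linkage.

M = 4

ground; <1,0,0>
#1 <2,0,0>
C:0↔1 J2 <2,0,1>
#2 <3,0,1>
P:2↔1 J1 <3,1,1>
#3 <4,1,1>
P:2↔3 J1 <4,2,1>
#4 <5,2,1>
PS:4↔2 J2 <5,2,2>
R:4↔0 J1 <5,3,2>
3×4 − 2×3 − 1×2 = 4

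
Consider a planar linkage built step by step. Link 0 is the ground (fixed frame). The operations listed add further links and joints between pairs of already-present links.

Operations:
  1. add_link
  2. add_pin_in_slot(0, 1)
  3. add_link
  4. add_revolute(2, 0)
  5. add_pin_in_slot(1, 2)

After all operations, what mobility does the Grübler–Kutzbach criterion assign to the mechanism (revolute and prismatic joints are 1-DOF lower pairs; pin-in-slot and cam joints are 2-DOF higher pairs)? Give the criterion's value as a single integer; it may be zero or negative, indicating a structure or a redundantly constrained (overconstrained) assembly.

(L,J1,J2)=(1,0,0); link0 fixed
link1: (2,0,0)
PS 0-1 [J2]: (2,0,1)
link2: (3,0,1)
R 2-0 [J1]: (3,1,1)
PS 1-2 [J2]: (3,1,2)
Grübler: 3·2 − 2·1 − 2 = 2

M = 2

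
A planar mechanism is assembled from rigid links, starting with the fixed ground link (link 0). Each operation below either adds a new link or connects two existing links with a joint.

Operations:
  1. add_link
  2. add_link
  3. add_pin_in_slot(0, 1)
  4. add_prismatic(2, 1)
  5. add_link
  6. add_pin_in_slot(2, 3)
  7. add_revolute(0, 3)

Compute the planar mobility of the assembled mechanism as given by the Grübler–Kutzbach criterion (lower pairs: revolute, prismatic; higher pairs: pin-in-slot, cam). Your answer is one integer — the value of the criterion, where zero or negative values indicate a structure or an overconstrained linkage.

(L,J1,J2)=(1,0,0); link0 fixed
link1: (2,0,0)
link2: (3,0,0)
PS 0-1 [J2]: (3,0,1)
P 2-1 [J1]: (3,1,1)
link3: (4,1,1)
PS 2-3 [J2]: (4,1,2)
R 0-3 [J1]: (4,2,2)
Grübler: 3·3 − 2·2 − 2 = 3

M = 3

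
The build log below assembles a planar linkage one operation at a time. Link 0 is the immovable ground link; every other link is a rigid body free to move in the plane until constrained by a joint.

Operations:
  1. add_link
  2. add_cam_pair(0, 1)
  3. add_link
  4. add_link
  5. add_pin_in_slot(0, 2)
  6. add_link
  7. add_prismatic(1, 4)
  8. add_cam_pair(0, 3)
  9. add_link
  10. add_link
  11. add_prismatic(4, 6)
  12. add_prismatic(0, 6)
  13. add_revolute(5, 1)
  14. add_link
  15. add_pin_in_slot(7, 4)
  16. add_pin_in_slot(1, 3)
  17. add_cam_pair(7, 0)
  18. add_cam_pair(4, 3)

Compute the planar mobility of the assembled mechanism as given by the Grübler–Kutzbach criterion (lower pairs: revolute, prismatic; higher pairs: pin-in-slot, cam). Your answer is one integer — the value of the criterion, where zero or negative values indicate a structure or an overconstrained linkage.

M = 6

link 0 = ground. State L|J1|J2 = 1|0|0
+link1  2|0|0
C(0,1) f=2→J2  2|0|1
+link2  3|0|1
+link3  4|0|1
PS(0,2) f=2→J2  4|0|2
+link4  5|0|2
P(1,4) f=1→J1  5|1|2
C(0,3) f=2→J2  5|1|3
+link5  6|1|3
+link6  7|1|3
P(4,6) f=1→J1  7|2|3
P(0,6) f=1→J1  7|3|3
R(5,1) f=1→J1  7|4|3
+link7  8|4|3
PS(7,4) f=2→J2  8|4|4
PS(1,3) f=2→J2  8|4|5
C(7,0) f=2→J2  8|4|6
C(4,3) f=2→J2  8|4|7
M = 3(8−1)−2·4−7 = 21−8−7 = 6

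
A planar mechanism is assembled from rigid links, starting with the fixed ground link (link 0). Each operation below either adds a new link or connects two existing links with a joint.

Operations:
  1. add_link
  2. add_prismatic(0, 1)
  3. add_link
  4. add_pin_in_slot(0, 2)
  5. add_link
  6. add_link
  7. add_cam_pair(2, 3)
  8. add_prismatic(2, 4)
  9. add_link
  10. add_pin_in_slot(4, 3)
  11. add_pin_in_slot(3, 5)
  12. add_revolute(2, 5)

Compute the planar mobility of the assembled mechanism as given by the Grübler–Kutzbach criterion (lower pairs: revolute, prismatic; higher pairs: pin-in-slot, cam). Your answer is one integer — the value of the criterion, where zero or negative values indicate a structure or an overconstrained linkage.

ground; <1,0,0>
#1 <2,0,0>
P:0↔1 J1 <2,1,0>
#2 <3,1,0>
PS:0↔2 J2 <3,1,1>
#3 <4,1,1>
#4 <5,1,1>
C:2↔3 J2 <5,1,2>
P:2↔4 J1 <5,2,2>
#5 <6,2,2>
PS:4↔3 J2 <6,2,3>
PS:3↔5 J2 <6,2,4>
R:2↔5 J1 <6,3,4>
3×5 − 2×3 − 1×4 = 5

M = 5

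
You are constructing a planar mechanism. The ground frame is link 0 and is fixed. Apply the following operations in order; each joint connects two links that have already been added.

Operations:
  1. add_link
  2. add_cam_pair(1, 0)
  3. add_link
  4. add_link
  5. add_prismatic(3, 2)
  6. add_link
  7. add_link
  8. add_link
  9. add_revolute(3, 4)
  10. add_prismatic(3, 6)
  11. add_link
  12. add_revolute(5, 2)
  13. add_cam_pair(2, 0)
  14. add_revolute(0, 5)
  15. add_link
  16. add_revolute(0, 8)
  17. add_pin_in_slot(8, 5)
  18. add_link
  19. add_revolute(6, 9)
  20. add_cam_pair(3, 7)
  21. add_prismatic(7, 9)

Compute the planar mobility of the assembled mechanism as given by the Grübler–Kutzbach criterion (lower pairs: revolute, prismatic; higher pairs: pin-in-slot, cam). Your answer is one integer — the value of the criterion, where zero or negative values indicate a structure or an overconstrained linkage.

ground; <1,0,0>
#1 <2,0,0>
C:1↔0 J2 <2,0,1>
#2 <3,0,1>
#3 <4,0,1>
P:3↔2 J1 <4,1,1>
#4 <5,1,1>
#5 <6,1,1>
#6 <7,1,1>
R:3↔4 J1 <7,2,1>
P:3↔6 J1 <7,3,1>
#7 <8,3,1>
R:5↔2 J1 <8,4,1>
C:2↔0 J2 <8,4,2>
R:0↔5 J1 <8,5,2>
#8 <9,5,2>
R:0↔8 J1 <9,6,2>
PS:8↔5 J2 <9,6,3>
#9 <10,6,3>
R:6↔9 J1 <10,7,3>
C:3↔7 J2 <10,7,4>
P:7↔9 J1 <10,8,4>
3×9 − 2×8 − 1×4 = 7

M = 7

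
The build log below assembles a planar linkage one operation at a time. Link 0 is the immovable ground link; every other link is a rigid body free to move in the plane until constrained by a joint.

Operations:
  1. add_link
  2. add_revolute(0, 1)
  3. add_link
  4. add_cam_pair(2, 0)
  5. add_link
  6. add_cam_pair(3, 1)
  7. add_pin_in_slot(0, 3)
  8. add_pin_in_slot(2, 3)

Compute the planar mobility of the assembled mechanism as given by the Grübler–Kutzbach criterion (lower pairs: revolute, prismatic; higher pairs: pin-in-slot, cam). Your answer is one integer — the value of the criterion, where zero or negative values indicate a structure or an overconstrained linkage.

[1;0;0] (link 0 is ground)
L+ [2;0;0]
R(0,1)∈J1 [2;1;0]
L+ [3;1;0]
C(2,0)∈J2 [3;1;1]
L+ [4;1;1]
C(3,1)∈J2 [4;1;2]
PS(0,3)∈J2 [4;1;3]
PS(2,3)∈J2 [4;1;4]
mobility = 9 − 2 − 4 = 3

M = 3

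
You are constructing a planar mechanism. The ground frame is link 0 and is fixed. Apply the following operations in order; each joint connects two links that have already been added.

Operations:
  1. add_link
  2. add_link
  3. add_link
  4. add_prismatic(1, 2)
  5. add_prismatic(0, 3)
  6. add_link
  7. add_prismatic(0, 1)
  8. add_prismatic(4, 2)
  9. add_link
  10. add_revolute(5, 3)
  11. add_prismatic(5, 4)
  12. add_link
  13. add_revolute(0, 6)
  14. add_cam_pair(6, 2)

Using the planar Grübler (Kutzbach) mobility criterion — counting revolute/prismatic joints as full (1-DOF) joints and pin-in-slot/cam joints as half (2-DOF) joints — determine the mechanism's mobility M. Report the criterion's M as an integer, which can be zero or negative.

M = 3

(L,J1,J2)=(1,0,0); link0 fixed
link1: (2,0,0)
link2: (3,0,0)
link3: (4,0,0)
P 1-2 [J1]: (4,1,0)
P 0-3 [J1]: (4,2,0)
link4: (5,2,0)
P 0-1 [J1]: (5,3,0)
P 4-2 [J1]: (5,4,0)
link5: (6,4,0)
R 5-3 [J1]: (6,5,0)
P 5-4 [J1]: (6,6,0)
link6: (7,6,0)
R 0-6 [J1]: (7,7,0)
C 6-2 [J2]: (7,7,1)
Grübler: 3·6 − 2·7 − 1 = 3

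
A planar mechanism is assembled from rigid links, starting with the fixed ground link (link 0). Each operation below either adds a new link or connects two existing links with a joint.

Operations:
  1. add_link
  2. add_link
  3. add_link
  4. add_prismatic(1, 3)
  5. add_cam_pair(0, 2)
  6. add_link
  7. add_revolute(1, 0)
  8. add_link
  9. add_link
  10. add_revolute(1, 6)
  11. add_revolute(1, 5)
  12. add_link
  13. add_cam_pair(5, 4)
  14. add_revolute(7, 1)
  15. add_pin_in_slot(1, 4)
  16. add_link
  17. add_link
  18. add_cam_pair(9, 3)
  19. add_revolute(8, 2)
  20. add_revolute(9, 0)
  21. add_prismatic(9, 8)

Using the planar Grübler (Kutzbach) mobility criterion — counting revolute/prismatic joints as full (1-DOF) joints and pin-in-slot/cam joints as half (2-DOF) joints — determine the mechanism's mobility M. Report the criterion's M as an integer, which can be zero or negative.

M = 7

[1;0;0] (link 0 is ground)
L+ [2;0;0]
L+ [3;0;0]
L+ [4;0;0]
P(1,3)∈J1 [4;1;0]
C(0,2)∈J2 [4;1;1]
L+ [5;1;1]
R(1,0)∈J1 [5;2;1]
L+ [6;2;1]
L+ [7;2;1]
R(1,6)∈J1 [7;3;1]
R(1,5)∈J1 [7;4;1]
L+ [8;4;1]
C(5,4)∈J2 [8;4;2]
R(7,1)∈J1 [8;5;2]
PS(1,4)∈J2 [8;5;3]
L+ [9;5;3]
L+ [10;5;3]
C(9,3)∈J2 [10;5;4]
R(8,2)∈J1 [10;6;4]
R(9,0)∈J1 [10;7;4]
P(9,8)∈J1 [10;8;4]
mobility = 27 − 16 − 4 = 7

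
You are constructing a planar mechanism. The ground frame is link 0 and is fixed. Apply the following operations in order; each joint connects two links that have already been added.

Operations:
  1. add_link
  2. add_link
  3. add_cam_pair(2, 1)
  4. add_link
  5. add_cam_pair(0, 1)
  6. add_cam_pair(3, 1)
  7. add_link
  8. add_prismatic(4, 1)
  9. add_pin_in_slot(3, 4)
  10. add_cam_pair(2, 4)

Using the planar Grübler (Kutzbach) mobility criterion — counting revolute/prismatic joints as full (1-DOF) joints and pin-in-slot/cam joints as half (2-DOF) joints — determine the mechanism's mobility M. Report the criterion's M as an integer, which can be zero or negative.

(L,J1,J2)=(1,0,0); link0 fixed
link1: (2,0,0)
link2: (3,0,0)
C 2-1 [J2]: (3,0,1)
link3: (4,0,1)
C 0-1 [J2]: (4,0,2)
C 3-1 [J2]: (4,0,3)
link4: (5,0,3)
P 4-1 [J1]: (5,1,3)
PS 3-4 [J2]: (5,1,4)
C 2-4 [J2]: (5,1,5)
Grübler: 3·4 − 2·1 − 5 = 5

M = 5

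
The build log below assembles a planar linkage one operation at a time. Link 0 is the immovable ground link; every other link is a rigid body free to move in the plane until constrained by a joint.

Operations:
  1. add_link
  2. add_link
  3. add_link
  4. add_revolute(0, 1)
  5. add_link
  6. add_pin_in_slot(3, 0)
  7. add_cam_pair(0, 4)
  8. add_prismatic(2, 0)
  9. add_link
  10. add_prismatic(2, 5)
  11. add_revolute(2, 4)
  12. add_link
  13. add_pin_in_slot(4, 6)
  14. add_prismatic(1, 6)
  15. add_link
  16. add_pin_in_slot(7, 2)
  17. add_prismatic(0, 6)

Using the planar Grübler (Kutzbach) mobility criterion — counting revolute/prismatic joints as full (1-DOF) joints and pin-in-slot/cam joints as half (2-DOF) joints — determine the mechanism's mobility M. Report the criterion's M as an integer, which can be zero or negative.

[1;0;0] (link 0 is ground)
L+ [2;0;0]
L+ [3;0;0]
L+ [4;0;0]
R(0,1)∈J1 [4;1;0]
L+ [5;1;0]
PS(3,0)∈J2 [5;1;1]
C(0,4)∈J2 [5;1;2]
P(2,0)∈J1 [5;2;2]
L+ [6;2;2]
P(2,5)∈J1 [6;3;2]
R(2,4)∈J1 [6;4;2]
L+ [7;4;2]
PS(4,6)∈J2 [7;4;3]
P(1,6)∈J1 [7;5;3]
L+ [8;5;3]
PS(7,2)∈J2 [8;5;4]
P(0,6)∈J1 [8;6;4]
mobility = 21 − 12 − 4 = 5

M = 5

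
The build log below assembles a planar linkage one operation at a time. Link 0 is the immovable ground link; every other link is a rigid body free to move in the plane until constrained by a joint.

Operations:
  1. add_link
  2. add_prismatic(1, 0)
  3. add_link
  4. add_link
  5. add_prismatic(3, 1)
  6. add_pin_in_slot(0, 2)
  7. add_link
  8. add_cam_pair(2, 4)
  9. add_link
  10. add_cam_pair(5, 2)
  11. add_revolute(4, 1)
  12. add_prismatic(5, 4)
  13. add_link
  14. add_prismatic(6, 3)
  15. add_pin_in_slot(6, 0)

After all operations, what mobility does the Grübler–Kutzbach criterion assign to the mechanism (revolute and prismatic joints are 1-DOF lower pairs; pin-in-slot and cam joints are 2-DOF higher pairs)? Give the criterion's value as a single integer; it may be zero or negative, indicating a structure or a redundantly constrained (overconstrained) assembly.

M = 4

link 0 = ground. State L|J1|J2 = 1|0|0
+link1  2|0|0
P(1,0) f=1→J1  2|1|0
+link2  3|1|0
+link3  4|1|0
P(3,1) f=1→J1  4|2|0
PS(0,2) f=2→J2  4|2|1
+link4  5|2|1
C(2,4) f=2→J2  5|2|2
+link5  6|2|2
C(5,2) f=2→J2  6|2|3
R(4,1) f=1→J1  6|3|3
P(5,4) f=1→J1  6|4|3
+link6  7|4|3
P(6,3) f=1→J1  7|5|3
PS(6,0) f=2→J2  7|5|4
M = 3(7−1)−2·5−4 = 18−10−4 = 4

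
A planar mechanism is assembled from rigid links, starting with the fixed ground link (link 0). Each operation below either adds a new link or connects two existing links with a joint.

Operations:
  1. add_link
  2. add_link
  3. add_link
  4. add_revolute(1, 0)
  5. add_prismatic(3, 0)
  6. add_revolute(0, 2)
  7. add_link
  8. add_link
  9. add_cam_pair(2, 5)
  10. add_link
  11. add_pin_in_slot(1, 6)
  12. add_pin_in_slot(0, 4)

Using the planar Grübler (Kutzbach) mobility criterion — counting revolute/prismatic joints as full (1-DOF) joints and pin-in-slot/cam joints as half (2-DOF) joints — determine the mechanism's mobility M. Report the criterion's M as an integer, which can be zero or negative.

[1;0;0] (link 0 is ground)
L+ [2;0;0]
L+ [3;0;0]
L+ [4;0;0]
R(1,0)∈J1 [4;1;0]
P(3,0)∈J1 [4;2;0]
R(0,2)∈J1 [4;3;0]
L+ [5;3;0]
L+ [6;3;0]
C(2,5)∈J2 [6;3;1]
L+ [7;3;1]
PS(1,6)∈J2 [7;3;2]
PS(0,4)∈J2 [7;3;3]
mobility = 18 − 6 − 3 = 9

M = 9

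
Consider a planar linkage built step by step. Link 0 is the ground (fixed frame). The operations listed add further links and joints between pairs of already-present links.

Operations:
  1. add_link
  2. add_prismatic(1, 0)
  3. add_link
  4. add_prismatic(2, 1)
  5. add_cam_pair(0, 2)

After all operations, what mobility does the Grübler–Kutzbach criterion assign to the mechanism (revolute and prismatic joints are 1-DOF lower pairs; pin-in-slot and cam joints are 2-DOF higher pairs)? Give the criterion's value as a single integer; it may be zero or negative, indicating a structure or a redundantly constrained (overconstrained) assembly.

M = 1

link 0 = ground. State L|J1|J2 = 1|0|0
+link1  2|0|0
P(1,0) f=1→J1  2|1|0
+link2  3|1|0
P(2,1) f=1→J1  3|2|0
C(0,2) f=2→J2  3|2|1
M = 3(3−1)−2·2−1 = 6−4−1 = 1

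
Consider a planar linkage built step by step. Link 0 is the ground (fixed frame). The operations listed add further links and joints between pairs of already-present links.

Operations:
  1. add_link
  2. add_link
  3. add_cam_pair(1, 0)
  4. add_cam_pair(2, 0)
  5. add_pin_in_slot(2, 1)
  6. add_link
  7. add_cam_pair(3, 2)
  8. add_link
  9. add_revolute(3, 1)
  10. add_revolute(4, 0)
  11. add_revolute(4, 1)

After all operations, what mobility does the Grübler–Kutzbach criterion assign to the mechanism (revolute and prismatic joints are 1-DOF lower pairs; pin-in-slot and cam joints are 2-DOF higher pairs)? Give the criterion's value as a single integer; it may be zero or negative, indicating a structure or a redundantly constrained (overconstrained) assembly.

M = 2

[1;0;0] (link 0 is ground)
L+ [2;0;0]
L+ [3;0;0]
C(1,0)∈J2 [3;0;1]
C(2,0)∈J2 [3;0;2]
PS(2,1)∈J2 [3;0;3]
L+ [4;0;3]
C(3,2)∈J2 [4;0;4]
L+ [5;0;4]
R(3,1)∈J1 [5;1;4]
R(4,0)∈J1 [5;2;4]
R(4,1)∈J1 [5;3;4]
mobility = 12 − 6 − 4 = 2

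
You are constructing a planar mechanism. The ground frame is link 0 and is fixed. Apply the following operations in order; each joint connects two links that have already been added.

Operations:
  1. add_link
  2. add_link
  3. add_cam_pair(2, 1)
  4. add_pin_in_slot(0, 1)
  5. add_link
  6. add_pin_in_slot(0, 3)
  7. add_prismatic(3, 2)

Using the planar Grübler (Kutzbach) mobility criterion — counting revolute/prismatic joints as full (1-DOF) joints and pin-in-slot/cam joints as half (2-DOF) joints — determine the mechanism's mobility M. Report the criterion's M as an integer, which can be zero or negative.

M = 4

link 0 = ground. State L|J1|J2 = 1|0|0
+link1  2|0|0
+link2  3|0|0
C(2,1) f=2→J2  3|0|1
PS(0,1) f=2→J2  3|0|2
+link3  4|0|2
PS(0,3) f=2→J2  4|0|3
P(3,2) f=1→J1  4|1|3
M = 3(4−1)−2·1−3 = 9−2−3 = 4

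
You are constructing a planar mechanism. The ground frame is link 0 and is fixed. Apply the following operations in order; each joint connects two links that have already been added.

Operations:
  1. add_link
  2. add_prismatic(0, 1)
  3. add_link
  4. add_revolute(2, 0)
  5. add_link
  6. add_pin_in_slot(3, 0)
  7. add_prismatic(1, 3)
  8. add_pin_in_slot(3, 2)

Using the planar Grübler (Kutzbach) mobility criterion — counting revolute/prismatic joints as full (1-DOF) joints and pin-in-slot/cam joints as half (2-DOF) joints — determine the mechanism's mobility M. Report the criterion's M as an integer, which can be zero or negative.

M = 1

ground; <1,0,0>
#1 <2,0,0>
P:0↔1 J1 <2,1,0>
#2 <3,1,0>
R:2↔0 J1 <3,2,0>
#3 <4,2,0>
PS:3↔0 J2 <4,2,1>
P:1↔3 J1 <4,3,1>
PS:3↔2 J2 <4,3,2>
3×3 − 2×3 − 1×2 = 1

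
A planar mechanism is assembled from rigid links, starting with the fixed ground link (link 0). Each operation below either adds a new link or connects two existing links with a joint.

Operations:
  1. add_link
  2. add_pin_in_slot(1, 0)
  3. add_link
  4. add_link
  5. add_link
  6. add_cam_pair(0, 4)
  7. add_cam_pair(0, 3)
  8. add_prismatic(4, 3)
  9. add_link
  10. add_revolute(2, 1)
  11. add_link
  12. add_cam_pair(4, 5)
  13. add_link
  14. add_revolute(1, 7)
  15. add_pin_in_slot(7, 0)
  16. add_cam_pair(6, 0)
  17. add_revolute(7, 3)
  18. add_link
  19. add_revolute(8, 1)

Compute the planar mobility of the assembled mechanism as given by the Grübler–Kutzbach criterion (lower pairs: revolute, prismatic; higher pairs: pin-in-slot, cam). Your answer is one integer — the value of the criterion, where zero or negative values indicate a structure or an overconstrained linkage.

L=1 J1=0 J2=0
add link → L=2 J1=0 J2=0
PS@1,0 dof=2 J2 → L=2 J1=0 J2=1
add link → L=3 J1=0 J2=1
add link → L=4 J1=0 J2=1
add link → L=5 J1=0 J2=1
C@0,4 dof=2 J2 → L=5 J1=0 J2=2
C@0,3 dof=2 J2 → L=5 J1=0 J2=3
P@4,3 dof=1 J1 → L=5 J1=1 J2=3
add link → L=6 J1=1 J2=3
R@2,1 dof=1 J1 → L=6 J1=2 J2=3
add link → L=7 J1=2 J2=3
C@4,5 dof=2 J2 → L=7 J1=2 J2=4
add link → L=8 J1=2 J2=4
R@1,7 dof=1 J1 → L=8 J1=3 J2=4
PS@7,0 dof=2 J2 → L=8 J1=3 J2=5
C@6,0 dof=2 J2 → L=8 J1=3 J2=6
R@7,3 dof=1 J1 → L=8 J1=4 J2=6
add link → L=9 J1=4 J2=6
R@8,1 dof=1 J1 → L=9 J1=5 J2=6
M=3(L−1)−2J1−J2=3·8−2·5−6=8

M = 8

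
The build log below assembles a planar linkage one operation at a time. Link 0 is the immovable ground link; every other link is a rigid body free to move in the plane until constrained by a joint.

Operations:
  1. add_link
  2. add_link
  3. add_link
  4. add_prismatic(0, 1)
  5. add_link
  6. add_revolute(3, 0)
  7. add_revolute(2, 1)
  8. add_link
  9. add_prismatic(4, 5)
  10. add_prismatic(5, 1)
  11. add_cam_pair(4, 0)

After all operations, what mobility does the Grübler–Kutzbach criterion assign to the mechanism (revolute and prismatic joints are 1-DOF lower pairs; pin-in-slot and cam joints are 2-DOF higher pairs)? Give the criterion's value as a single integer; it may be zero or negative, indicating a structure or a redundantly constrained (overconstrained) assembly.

link 0 = ground. State L|J1|J2 = 1|0|0
+link1  2|0|0
+link2  3|0|0
+link3  4|0|0
P(0,1) f=1→J1  4|1|0
+link4  5|1|0
R(3,0) f=1→J1  5|2|0
R(2,1) f=1→J1  5|3|0
+link5  6|3|0
P(4,5) f=1→J1  6|4|0
P(5,1) f=1→J1  6|5|0
C(4,0) f=2→J2  6|5|1
M = 3(6−1)−2·5−1 = 15−10−1 = 4

M = 4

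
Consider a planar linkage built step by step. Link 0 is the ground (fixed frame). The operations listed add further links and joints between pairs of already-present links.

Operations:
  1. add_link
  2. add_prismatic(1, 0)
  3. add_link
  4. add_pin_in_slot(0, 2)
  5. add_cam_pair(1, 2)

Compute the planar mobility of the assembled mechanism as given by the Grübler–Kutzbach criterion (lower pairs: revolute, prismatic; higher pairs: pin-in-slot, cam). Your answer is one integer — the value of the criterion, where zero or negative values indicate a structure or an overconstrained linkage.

(L,J1,J2)=(1,0,0); link0 fixed
link1: (2,0,0)
P 1-0 [J1]: (2,1,0)
link2: (3,1,0)
PS 0-2 [J2]: (3,1,1)
C 1-2 [J2]: (3,1,2)
Grübler: 3·2 − 2·1 − 2 = 2

M = 2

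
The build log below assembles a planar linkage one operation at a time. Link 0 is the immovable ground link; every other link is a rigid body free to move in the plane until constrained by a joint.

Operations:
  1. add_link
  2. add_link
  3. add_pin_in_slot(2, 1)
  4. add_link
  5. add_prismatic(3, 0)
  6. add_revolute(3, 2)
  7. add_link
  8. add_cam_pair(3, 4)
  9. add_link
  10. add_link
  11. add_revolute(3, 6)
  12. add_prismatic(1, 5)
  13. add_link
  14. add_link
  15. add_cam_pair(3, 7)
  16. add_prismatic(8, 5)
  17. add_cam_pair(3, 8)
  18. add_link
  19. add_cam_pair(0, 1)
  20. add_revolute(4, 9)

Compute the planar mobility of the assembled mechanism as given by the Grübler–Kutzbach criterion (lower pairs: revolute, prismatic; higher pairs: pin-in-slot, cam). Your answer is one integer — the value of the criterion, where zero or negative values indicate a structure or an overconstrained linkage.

M = 10

(L,J1,J2)=(1,0,0); link0 fixed
link1: (2,0,0)
link2: (3,0,0)
PS 2-1 [J2]: (3,0,1)
link3: (4,0,1)
P 3-0 [J1]: (4,1,1)
R 3-2 [J1]: (4,2,1)
link4: (5,2,1)
C 3-4 [J2]: (5,2,2)
link5: (6,2,2)
link6: (7,2,2)
R 3-6 [J1]: (7,3,2)
P 1-5 [J1]: (7,4,2)
link7: (8,4,2)
link8: (9,4,2)
C 3-7 [J2]: (9,4,3)
P 8-5 [J1]: (9,5,3)
C 3-8 [J2]: (9,5,4)
link9: (10,5,4)
C 0-1 [J2]: (10,5,5)
R 4-9 [J1]: (10,6,5)
Grübler: 3·9 − 2·6 − 5 = 10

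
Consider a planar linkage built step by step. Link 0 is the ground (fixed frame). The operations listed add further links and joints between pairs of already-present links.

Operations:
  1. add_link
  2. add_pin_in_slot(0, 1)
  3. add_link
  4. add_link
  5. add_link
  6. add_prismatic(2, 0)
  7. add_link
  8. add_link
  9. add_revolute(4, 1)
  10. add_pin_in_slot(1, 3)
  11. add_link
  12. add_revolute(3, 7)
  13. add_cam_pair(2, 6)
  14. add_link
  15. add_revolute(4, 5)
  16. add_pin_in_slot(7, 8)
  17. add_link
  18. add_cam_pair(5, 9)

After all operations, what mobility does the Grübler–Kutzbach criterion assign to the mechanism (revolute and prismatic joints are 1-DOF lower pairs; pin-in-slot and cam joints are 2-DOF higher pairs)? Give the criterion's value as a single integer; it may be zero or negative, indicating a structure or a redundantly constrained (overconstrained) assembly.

M = 14

ground; <1,0,0>
#1 <2,0,0>
PS:0↔1 J2 <2,0,1>
#2 <3,0,1>
#3 <4,0,1>
#4 <5,0,1>
P:2↔0 J1 <5,1,1>
#5 <6,1,1>
#6 <7,1,1>
R:4↔1 J1 <7,2,1>
PS:1↔3 J2 <7,2,2>
#7 <8,2,2>
R:3↔7 J1 <8,3,2>
C:2↔6 J2 <8,3,3>
#8 <9,3,3>
R:4↔5 J1 <9,4,3>
PS:7↔8 J2 <9,4,4>
#9 <10,4,4>
C:5↔9 J2 <10,4,5>
3×9 − 2×4 − 1×5 = 14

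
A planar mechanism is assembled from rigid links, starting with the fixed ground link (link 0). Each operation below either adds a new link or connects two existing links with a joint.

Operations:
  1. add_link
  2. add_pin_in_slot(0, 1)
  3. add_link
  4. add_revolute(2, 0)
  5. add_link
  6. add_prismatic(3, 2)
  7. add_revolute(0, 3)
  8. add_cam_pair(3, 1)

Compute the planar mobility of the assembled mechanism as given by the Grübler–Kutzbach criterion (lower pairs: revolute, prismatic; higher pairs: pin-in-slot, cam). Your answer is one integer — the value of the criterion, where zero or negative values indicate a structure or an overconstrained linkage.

M = 1

[1;0;0] (link 0 is ground)
L+ [2;0;0]
PS(0,1)∈J2 [2;0;1]
L+ [3;0;1]
R(2,0)∈J1 [3;1;1]
L+ [4;1;1]
P(3,2)∈J1 [4;2;1]
R(0,3)∈J1 [4;3;1]
C(3,1)∈J2 [4;3;2]
mobility = 9 − 6 − 2 = 1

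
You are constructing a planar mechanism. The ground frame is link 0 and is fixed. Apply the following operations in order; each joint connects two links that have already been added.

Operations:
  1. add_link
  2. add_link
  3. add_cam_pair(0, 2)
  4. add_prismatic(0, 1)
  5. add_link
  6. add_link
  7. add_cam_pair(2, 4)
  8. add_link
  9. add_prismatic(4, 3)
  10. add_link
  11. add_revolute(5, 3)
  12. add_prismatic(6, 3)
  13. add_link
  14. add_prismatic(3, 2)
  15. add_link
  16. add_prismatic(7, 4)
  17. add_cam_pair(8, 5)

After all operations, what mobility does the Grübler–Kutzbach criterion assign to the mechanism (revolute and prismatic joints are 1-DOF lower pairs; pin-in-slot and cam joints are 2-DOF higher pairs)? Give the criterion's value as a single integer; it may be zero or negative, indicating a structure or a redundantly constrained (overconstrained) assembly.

L=1 J1=0 J2=0
add link → L=2 J1=0 J2=0
add link → L=3 J1=0 J2=0
C@0,2 dof=2 J2 → L=3 J1=0 J2=1
P@0,1 dof=1 J1 → L=3 J1=1 J2=1
add link → L=4 J1=1 J2=1
add link → L=5 J1=1 J2=1
C@2,4 dof=2 J2 → L=5 J1=1 J2=2
add link → L=6 J1=1 J2=2
P@4,3 dof=1 J1 → L=6 J1=2 J2=2
add link → L=7 J1=2 J2=2
R@5,3 dof=1 J1 → L=7 J1=3 J2=2
P@6,3 dof=1 J1 → L=7 J1=4 J2=2
add link → L=8 J1=4 J2=2
P@3,2 dof=1 J1 → L=8 J1=5 J2=2
add link → L=9 J1=5 J2=2
P@7,4 dof=1 J1 → L=9 J1=6 J2=2
C@8,5 dof=2 J2 → L=9 J1=6 J2=3
M=3(L−1)−2J1−J2=3·8−2·6−3=9

M = 9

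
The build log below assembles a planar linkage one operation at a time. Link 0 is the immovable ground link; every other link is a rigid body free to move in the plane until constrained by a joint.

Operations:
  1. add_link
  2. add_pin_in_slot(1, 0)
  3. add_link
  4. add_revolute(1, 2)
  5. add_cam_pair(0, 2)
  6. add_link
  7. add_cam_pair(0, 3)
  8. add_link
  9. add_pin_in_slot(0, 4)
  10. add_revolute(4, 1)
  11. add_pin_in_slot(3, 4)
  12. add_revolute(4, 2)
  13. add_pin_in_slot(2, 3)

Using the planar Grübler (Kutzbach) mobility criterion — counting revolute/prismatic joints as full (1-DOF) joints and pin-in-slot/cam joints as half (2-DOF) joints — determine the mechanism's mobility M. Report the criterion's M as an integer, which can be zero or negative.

M = 0

(L,J1,J2)=(1,0,0); link0 fixed
link1: (2,0,0)
PS 1-0 [J2]: (2,0,1)
link2: (3,0,1)
R 1-2 [J1]: (3,1,1)
C 0-2 [J2]: (3,1,2)
link3: (4,1,2)
C 0-3 [J2]: (4,1,3)
link4: (5,1,3)
PS 0-4 [J2]: (5,1,4)
R 4-1 [J1]: (5,2,4)
PS 3-4 [J2]: (5,2,5)
R 4-2 [J1]: (5,3,5)
PS 2-3 [J2]: (5,3,6)
Grübler: 3·4 − 2·3 − 6 = 0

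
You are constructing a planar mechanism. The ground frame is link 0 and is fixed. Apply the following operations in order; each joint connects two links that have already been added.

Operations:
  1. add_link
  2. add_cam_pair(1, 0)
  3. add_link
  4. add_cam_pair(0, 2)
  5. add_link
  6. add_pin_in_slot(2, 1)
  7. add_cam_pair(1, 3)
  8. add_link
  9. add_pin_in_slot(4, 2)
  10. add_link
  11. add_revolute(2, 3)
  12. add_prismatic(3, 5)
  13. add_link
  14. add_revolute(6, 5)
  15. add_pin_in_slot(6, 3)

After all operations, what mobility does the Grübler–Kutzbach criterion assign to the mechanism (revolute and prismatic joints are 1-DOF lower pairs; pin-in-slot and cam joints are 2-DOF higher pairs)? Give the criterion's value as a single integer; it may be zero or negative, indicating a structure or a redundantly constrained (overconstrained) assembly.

M = 6

L=1 J1=0 J2=0
add link → L=2 J1=0 J2=0
C@1,0 dof=2 J2 → L=2 J1=0 J2=1
add link → L=3 J1=0 J2=1
C@0,2 dof=2 J2 → L=3 J1=0 J2=2
add link → L=4 J1=0 J2=2
PS@2,1 dof=2 J2 → L=4 J1=0 J2=3
C@1,3 dof=2 J2 → L=4 J1=0 J2=4
add link → L=5 J1=0 J2=4
PS@4,2 dof=2 J2 → L=5 J1=0 J2=5
add link → L=6 J1=0 J2=5
R@2,3 dof=1 J1 → L=6 J1=1 J2=5
P@3,5 dof=1 J1 → L=6 J1=2 J2=5
add link → L=7 J1=2 J2=5
R@6,5 dof=1 J1 → L=7 J1=3 J2=5
PS@6,3 dof=2 J2 → L=7 J1=3 J2=6
M=3(L−1)−2J1−J2=3·6−2·3−6=6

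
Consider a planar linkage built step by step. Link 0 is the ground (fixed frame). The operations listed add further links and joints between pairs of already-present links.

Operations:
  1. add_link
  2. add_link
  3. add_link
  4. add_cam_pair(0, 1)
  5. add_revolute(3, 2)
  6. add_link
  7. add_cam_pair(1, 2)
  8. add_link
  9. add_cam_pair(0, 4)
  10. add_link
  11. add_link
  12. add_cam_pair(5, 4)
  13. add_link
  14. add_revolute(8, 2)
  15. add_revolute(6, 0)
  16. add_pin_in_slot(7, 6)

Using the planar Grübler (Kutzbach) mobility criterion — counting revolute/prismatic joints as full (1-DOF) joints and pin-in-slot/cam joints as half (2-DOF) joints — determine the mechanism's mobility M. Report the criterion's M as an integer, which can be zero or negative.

ground; <1,0,0>
#1 <2,0,0>
#2 <3,0,0>
#3 <4,0,0>
C:0↔1 J2 <4,0,1>
R:3↔2 J1 <4,1,1>
#4 <5,1,1>
C:1↔2 J2 <5,1,2>
#5 <6,1,2>
C:0↔4 J2 <6,1,3>
#6 <7,1,3>
#7 <8,1,3>
C:5↔4 J2 <8,1,4>
#8 <9,1,4>
R:8↔2 J1 <9,2,4>
R:6↔0 J1 <9,3,4>
PS:7↔6 J2 <9,3,5>
3×8 − 2×3 − 1×5 = 13

M = 13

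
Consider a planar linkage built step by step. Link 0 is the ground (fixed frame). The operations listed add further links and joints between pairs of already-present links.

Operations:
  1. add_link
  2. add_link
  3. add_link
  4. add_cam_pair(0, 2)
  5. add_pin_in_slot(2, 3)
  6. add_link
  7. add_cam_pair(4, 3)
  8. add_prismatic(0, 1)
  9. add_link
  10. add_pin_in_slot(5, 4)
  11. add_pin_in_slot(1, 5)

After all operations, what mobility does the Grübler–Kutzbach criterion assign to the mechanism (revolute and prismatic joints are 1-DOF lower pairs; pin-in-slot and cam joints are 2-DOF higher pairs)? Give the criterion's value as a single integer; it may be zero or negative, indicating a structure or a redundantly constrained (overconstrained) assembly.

M = 8

[1;0;0] (link 0 is ground)
L+ [2;0;0]
L+ [3;0;0]
L+ [4;0;0]
C(0,2)∈J2 [4;0;1]
PS(2,3)∈J2 [4;0;2]
L+ [5;0;2]
C(4,3)∈J2 [5;0;3]
P(0,1)∈J1 [5;1;3]
L+ [6;1;3]
PS(5,4)∈J2 [6;1;4]
PS(1,5)∈J2 [6;1;5]
mobility = 15 − 2 − 5 = 8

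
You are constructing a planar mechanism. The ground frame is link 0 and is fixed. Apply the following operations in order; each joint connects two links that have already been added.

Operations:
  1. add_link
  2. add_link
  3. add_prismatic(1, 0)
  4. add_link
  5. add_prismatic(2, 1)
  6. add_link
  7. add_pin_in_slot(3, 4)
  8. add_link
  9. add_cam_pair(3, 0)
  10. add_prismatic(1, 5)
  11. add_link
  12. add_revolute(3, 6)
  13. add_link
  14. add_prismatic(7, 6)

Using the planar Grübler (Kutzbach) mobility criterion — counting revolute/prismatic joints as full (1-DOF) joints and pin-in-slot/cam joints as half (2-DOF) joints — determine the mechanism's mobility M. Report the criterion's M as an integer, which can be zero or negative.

M = 9

(L,J1,J2)=(1,0,0); link0 fixed
link1: (2,0,0)
link2: (3,0,0)
P 1-0 [J1]: (3,1,0)
link3: (4,1,0)
P 2-1 [J1]: (4,2,0)
link4: (5,2,0)
PS 3-4 [J2]: (5,2,1)
link5: (6,2,1)
C 3-0 [J2]: (6,2,2)
P 1-5 [J1]: (6,3,2)
link6: (7,3,2)
R 3-6 [J1]: (7,4,2)
link7: (8,4,2)
P 7-6 [J1]: (8,5,2)
Grübler: 3·7 − 2·5 − 2 = 9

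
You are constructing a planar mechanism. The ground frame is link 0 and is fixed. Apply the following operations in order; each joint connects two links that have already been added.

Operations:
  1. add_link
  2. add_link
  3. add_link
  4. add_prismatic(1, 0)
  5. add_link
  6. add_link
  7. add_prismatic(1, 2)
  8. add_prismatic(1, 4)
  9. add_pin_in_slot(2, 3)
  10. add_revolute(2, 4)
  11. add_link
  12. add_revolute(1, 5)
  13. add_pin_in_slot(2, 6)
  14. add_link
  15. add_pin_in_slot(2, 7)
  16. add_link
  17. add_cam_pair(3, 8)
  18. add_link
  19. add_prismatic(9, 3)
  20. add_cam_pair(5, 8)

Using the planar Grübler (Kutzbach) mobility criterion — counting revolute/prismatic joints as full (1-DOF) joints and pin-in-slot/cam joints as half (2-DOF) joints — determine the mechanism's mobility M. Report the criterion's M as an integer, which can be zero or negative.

M = 10

ground; <1,0,0>
#1 <2,0,0>
#2 <3,0,0>
#3 <4,0,0>
P:1↔0 J1 <4,1,0>
#4 <5,1,0>
#5 <6,1,0>
P:1↔2 J1 <6,2,0>
P:1↔4 J1 <6,3,0>
PS:2↔3 J2 <6,3,1>
R:2↔4 J1 <6,4,1>
#6 <7,4,1>
R:1↔5 J1 <7,5,1>
PS:2↔6 J2 <7,5,2>
#7 <8,5,2>
PS:2↔7 J2 <8,5,3>
#8 <9,5,3>
C:3↔8 J2 <9,5,4>
#9 <10,5,4>
P:9↔3 J1 <10,6,4>
C:5↔8 J2 <10,6,5>
3×9 − 2×6 − 1×5 = 10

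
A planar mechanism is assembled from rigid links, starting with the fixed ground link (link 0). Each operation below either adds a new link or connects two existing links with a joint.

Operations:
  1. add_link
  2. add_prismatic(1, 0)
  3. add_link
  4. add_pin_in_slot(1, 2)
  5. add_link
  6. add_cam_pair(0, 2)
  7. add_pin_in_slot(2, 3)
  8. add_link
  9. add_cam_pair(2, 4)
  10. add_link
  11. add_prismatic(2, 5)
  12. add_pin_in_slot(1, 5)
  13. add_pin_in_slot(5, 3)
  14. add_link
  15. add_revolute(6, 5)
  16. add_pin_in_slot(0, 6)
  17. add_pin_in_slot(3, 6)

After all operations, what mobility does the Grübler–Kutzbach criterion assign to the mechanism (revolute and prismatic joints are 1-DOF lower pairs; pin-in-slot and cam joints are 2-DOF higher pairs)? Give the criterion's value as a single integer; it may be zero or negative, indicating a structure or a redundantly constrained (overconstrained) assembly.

M = 4

ground; <1,0,0>
#1 <2,0,0>
P:1↔0 J1 <2,1,0>
#2 <3,1,0>
PS:1↔2 J2 <3,1,1>
#3 <4,1,1>
C:0↔2 J2 <4,1,2>
PS:2↔3 J2 <4,1,3>
#4 <5,1,3>
C:2↔4 J2 <5,1,4>
#5 <6,1,4>
P:2↔5 J1 <6,2,4>
PS:1↔5 J2 <6,2,5>
PS:5↔3 J2 <6,2,6>
#6 <7,2,6>
R:6↔5 J1 <7,3,6>
PS:0↔6 J2 <7,3,7>
PS:3↔6 J2 <7,3,8>
3×6 − 2×3 − 1×8 = 4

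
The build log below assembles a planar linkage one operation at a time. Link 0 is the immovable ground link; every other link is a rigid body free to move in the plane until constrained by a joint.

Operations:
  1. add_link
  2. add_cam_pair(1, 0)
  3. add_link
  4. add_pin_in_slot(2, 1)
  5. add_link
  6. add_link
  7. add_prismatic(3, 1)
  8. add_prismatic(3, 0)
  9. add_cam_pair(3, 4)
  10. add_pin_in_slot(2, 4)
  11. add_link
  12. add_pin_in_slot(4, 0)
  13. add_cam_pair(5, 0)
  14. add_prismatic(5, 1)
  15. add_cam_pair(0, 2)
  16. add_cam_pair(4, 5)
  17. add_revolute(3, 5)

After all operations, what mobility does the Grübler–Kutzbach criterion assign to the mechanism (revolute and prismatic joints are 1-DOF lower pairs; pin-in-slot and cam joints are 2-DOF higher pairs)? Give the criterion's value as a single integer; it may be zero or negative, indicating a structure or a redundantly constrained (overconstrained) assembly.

ground; <1,0,0>
#1 <2,0,0>
C:1↔0 J2 <2,0,1>
#2 <3,0,1>
PS:2↔1 J2 <3,0,2>
#3 <4,0,2>
#4 <5,0,2>
P:3↔1 J1 <5,1,2>
P:3↔0 J1 <5,2,2>
C:3↔4 J2 <5,2,3>
PS:2↔4 J2 <5,2,4>
#5 <6,2,4>
PS:4↔0 J2 <6,2,5>
C:5↔0 J2 <6,2,6>
P:5↔1 J1 <6,3,6>
C:0↔2 J2 <6,3,7>
C:4↔5 J2 <6,3,8>
R:3↔5 J1 <6,4,8>
3×5 − 2×4 − 1×8 = -1

M = -1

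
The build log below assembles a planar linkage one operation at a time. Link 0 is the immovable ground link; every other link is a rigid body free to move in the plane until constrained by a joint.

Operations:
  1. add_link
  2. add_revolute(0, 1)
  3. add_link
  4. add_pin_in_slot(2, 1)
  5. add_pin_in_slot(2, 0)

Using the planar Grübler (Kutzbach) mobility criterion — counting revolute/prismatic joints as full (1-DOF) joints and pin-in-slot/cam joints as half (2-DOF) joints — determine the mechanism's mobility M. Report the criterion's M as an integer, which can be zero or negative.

L=1 J1=0 J2=0
add link → L=2 J1=0 J2=0
R@0,1 dof=1 J1 → L=2 J1=1 J2=0
add link → L=3 J1=1 J2=0
PS@2,1 dof=2 J2 → L=3 J1=1 J2=1
PS@2,0 dof=2 J2 → L=3 J1=1 J2=2
M=3(L−1)−2J1−J2=3·2−2·1−2=2

M = 2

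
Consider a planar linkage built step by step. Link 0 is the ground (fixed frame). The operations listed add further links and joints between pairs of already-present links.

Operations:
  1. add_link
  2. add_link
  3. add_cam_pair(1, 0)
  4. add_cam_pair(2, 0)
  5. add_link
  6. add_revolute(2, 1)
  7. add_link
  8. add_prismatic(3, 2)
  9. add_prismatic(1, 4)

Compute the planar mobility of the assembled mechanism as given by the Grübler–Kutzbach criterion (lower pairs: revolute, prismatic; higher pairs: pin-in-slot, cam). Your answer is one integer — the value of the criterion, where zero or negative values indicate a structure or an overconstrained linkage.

link 0 = ground. State L|J1|J2 = 1|0|0
+link1  2|0|0
+link2  3|0|0
C(1,0) f=2→J2  3|0|1
C(2,0) f=2→J2  3|0|2
+link3  4|0|2
R(2,1) f=1→J1  4|1|2
+link4  5|1|2
P(3,2) f=1→J1  5|2|2
P(1,4) f=1→J1  5|3|2
M = 3(5−1)−2·3−2 = 12−6−2 = 4

M = 4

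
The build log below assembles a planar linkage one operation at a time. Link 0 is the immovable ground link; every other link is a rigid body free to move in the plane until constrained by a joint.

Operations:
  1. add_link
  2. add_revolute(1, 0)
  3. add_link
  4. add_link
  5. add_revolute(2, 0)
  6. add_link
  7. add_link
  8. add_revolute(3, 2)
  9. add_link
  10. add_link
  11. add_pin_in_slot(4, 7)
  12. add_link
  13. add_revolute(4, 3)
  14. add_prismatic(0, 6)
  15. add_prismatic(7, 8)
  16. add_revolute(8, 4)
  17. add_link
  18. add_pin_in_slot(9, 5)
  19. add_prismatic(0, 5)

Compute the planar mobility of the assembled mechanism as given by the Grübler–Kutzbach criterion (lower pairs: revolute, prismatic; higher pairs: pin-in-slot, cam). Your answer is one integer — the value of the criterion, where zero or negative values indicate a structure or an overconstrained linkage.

M = 9

ground; <1,0,0>
#1 <2,0,0>
R:1↔0 J1 <2,1,0>
#2 <3,1,0>
#3 <4,1,0>
R:2↔0 J1 <4,2,0>
#4 <5,2,0>
#5 <6,2,0>
R:3↔2 J1 <6,3,0>
#6 <7,3,0>
#7 <8,3,0>
PS:4↔7 J2 <8,3,1>
#8 <9,3,1>
R:4↔3 J1 <9,4,1>
P:0↔6 J1 <9,5,1>
P:7↔8 J1 <9,6,1>
R:8↔4 J1 <9,7,1>
#9 <10,7,1>
PS:9↔5 J2 <10,7,2>
P:0↔5 J1 <10,8,2>
3×9 − 2×8 − 1×2 = 9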